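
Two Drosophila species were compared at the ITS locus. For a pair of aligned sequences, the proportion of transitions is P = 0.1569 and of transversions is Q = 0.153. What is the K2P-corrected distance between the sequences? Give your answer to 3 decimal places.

0.406

Under the Kimura two-parameter model, d = −½ ln(1 − 2P − Q) − ¼ ln(1 − 2Q).
1 − 2P − Q = 0.5332, giving −½ ln(0.5332) = 0.314429.
1 − 2Q = 0.694, giving −¼ ln(0.694) = 0.091321.
d = 0.314429 + 0.091321 = 0.405750.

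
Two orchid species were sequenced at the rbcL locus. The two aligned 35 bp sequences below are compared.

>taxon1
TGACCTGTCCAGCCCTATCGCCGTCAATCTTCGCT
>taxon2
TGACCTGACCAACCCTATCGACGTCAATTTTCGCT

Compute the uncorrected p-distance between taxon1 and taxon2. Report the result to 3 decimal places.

0.114

The sequences differ at 4 of 35 positions (sites 8, 12, 21, 29).
p = 4/35 = 0.114285… ≈ 0.114 (to 3 d.p.).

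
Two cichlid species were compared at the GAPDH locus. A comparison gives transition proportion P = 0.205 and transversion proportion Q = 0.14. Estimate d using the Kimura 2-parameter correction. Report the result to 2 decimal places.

0.48

Under the Kimura two-parameter model, d = −½ ln(1 − 2P − Q) − ¼ ln(1 − 2Q).
1 − 2P − Q = 0.45, giving −½ ln(0.45) = 0.399254.
1 − 2Q = 0.72, giving −¼ ln(0.72) = 0.082126.
d = 0.399254 + 0.082126 = 0.481380.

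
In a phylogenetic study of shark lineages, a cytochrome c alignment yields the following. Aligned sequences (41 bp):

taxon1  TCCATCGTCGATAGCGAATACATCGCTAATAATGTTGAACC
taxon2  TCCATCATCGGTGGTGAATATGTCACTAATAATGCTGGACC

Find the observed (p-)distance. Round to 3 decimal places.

The sequences differ at 9 of 41 positions (sites 7, 11, 13, 15, 21, 22, 25, 35, 38).
p = 9/41 = 0.219512… ≈ 0.220 (to 3 d.p.).

0.220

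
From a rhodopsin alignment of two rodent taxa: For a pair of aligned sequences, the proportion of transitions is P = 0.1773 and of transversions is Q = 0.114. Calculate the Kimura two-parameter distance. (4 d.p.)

Under the Kimura two-parameter model, d = −½ ln(1 − 2P − Q) − ¼ ln(1 − 2Q).
1 − 2P − Q = 0.5314, giving −½ ln(0.5314) = 0.316120.
1 − 2Q = 0.772, giving −¼ ln(0.772) = 0.064693.
d = 0.316120 + 0.064693 = 0.380813.

0.3808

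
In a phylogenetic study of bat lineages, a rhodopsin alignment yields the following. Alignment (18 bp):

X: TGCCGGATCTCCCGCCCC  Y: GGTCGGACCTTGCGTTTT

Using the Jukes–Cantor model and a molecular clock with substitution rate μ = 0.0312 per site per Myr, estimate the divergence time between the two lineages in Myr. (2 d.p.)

The sequences differ at 9 of 18 sites (1, 3, 8, 11, 12, 15, 16, 17, 18), so p = 9/18 = 0.5.
d = −(3/4) ln(1 − 4p/3) = −0.75 ln(1 − 0.666667) = −0.75 ln(0.333333)
  = −0.75 × (-1.098613) = 0.823960 substitutions/site.
Under a molecular clock d = 2μt, so t = d/(2μ) = 0.823960 / (2 × 0.0312) = 13.20 Myr.

13.20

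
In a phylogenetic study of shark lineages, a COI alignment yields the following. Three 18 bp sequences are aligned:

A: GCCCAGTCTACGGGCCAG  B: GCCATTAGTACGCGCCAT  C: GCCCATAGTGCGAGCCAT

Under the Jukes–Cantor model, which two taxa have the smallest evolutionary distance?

A–B: 7/18 differ, p = 0.389, d = 0.548.
A–C: 6/18 differ, p = 0.333, d = 0.441.
B–C: 4/18 differ, p = 0.222, d = 0.264.
The smallest distance is between B and C.

B and C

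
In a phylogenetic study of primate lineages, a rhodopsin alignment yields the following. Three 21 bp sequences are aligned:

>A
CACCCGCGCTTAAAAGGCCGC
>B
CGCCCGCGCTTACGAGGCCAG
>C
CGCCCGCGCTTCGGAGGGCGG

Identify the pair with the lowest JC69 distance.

B and C

A–B: 5/21 differ, p = 0.238, d = 0.286.
A–C: 6/21 differ, p = 0.286, d = 0.360.
B–C: 4/21 differ, p = 0.190, d = 0.220.
The smallest distance is between B and C.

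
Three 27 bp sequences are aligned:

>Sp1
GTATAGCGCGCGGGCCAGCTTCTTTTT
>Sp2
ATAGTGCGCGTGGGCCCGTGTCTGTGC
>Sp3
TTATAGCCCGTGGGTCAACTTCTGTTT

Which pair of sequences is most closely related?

Sp1–Sp2: 10/27 differ, p = 0.370, d = 0.511.
Sp1–Sp3: 6/27 differ, p = 0.222, d = 0.264.
Sp2–Sp3: 11/27 differ, p = 0.407, d = 0.588.
The smallest distance is between Sp1 and Sp3.

Sp1 and Sp3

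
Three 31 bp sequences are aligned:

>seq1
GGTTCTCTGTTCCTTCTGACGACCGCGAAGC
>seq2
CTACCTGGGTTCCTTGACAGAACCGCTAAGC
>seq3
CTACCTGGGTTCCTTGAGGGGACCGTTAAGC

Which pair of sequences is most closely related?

seq1–seq2: 12/31 differ, p = 0.387, d = 0.544.
seq1–seq3: 12/31 differ, p = 0.387, d = 0.544.
seq2–seq3: 4/31 differ, p = 0.129, d = 0.142.
The smallest distance is between seq2 and seq3.

seq2 and seq3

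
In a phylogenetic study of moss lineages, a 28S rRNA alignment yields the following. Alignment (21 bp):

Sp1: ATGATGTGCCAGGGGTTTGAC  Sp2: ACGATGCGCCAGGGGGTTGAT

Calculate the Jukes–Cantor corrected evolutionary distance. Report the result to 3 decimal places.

0.220

The sequences differ at 4 of 21 sites (2, 7, 16, 21), so p = 4/21 ≈ 0.190476.
d = −(3/4) ln(1 − 4p/3) = −0.75 ln(1 − 0.253968) = −0.75 ln(0.746032)
  = −0.75 × (-0.292987) = 0.219740 substitutions/site.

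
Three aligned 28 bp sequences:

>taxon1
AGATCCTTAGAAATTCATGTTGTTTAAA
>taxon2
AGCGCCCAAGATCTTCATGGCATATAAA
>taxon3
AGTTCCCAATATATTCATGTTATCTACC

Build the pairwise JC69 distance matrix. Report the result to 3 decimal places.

taxon1–taxon2: 10/28 sites differ → p ≈ 0.357143, d = −0.75 ln(1 − 0.476191) = 0.484971 ≈ 0.485.
taxon1–taxon3: 9/28 sites differ → p ≈ 0.321429, d = −0.75 ln(1 − 0.428572) = 0.419713 ≈ 0.420.
taxon2–taxon3: 9/28 sites differ → p ≈ 0.321429, d = −0.75 ln(1 − 0.428572) = 0.419713 ≈ 0.420.

d(taxon1,taxon2) = 0.485, d(taxon1,taxon3) = 0.420, d(taxon2,taxon3) = 0.420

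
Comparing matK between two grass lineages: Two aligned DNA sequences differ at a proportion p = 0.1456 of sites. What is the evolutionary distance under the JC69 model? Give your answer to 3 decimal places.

d = −(3/4) ln(1 − 4p/3) = −0.75 ln(1 − 0.194133) = −0.75 ln(0.805867)
  = −0.75 × (-0.215837) = 0.161878 substitutions/site.

0.162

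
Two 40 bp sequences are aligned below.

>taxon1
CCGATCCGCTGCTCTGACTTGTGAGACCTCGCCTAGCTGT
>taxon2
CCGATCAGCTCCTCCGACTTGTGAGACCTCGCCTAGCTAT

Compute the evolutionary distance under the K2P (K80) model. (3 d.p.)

Of 40 sites, 2 differences are transitions and 2 are transversions, so P = 2/40 = 0.05 and Q = 2/40 = 0.05.
Under the Kimura two-parameter model, d = −½ ln(1 − 2P − Q) − ¼ ln(1 − 2Q).
1 − 2P − Q = 0.85, giving −½ ln(0.85) = 0.081259.
1 − 2Q = 0.9, giving −¼ ln(0.9) = 0.026340.
d = 0.081259 + 0.026340 = 0.107599.

0.108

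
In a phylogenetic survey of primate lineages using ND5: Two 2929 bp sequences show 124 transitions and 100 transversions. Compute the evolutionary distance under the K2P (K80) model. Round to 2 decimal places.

P = 124/2929 ≈ 0.042335 and Q = 100/2929 ≈ 0.034141.
Under the Kimura two-parameter model, d = −½ ln(1 − 2P − Q) − ¼ ln(1 − 2Q).
1 − 2P − Q = 0.881189, giving −½ ln(0.881189) = 0.063242.
1 − 2Q = 0.931718, giving −¼ ln(0.931718) = 0.017681.
d = 0.063242 + 0.017681 = 0.080923.

0.08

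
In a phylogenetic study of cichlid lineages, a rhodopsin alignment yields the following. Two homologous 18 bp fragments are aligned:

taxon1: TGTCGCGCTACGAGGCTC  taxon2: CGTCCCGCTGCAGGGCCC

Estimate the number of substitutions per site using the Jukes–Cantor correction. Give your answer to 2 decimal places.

The sequences differ at 6 of 18 sites (1, 5, 10, 12, 13, 17), so p = 6/18 ≈ 0.333333.
d = −(3/4) ln(1 − 4p/3) = −0.75 ln(1 − 0.444444) = −0.75 ln(0.555556)
  = −0.75 × (-0.587786) = 0.440840 substitutions/site.

0.44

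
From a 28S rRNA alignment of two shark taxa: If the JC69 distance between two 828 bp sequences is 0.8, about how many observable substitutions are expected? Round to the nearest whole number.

407

Invert JC69: p = (3/4)(1 − e^(−4d/3)) = 0.75 × (1 − e^(-1.066667)) = 0.75 × (1 − 0.344154) = 0.491885.
Expected differing sites = pL ≈ 0.491885 × 828 = 407.28078 ≈ 407.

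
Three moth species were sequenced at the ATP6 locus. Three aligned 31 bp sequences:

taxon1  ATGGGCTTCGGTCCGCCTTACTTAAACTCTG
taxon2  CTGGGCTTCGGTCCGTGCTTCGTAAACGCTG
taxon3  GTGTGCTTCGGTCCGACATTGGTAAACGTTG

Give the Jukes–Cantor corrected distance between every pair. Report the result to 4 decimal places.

d(taxon1,taxon2) = 0.2687, d(taxon1,taxon3) = 0.3672, d(taxon2,taxon3) = 0.2687

taxon1–taxon2: 7/31 sites differ → p ≈ 0.225806, d = −0.75 ln(1 − 0.301075) = 0.268659 ≈ 0.2687.
taxon1–taxon3: 9/31 sites differ → p ≈ 0.290323, d = −0.75 ln(1 − 0.387097) = 0.367161 ≈ 0.3672.
taxon2–taxon3: 7/31 sites differ → p ≈ 0.225806, d = −0.75 ln(1 − 0.301075) = 0.268659 ≈ 0.2687.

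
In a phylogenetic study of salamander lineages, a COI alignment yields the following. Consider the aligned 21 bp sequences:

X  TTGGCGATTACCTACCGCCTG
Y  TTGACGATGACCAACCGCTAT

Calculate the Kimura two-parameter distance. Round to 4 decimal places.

0.3597

Of 21 sites, 2 differences are transitions and 4 are transversions, so P = 2/21 ≈ 0.095238 and Q = 4/21 ≈ 0.190476.
Under the Kimura two-parameter model, d = −½ ln(1 − 2P − Q) − ¼ ln(1 − 2Q).
1 − 2P − Q = 0.619048, giving −½ ln(0.619048) = 0.239786.
1 − 2Q = 0.619048, giving −¼ ln(0.619048) = 0.119893.
d = 0.239786 + 0.119893 = 0.359679.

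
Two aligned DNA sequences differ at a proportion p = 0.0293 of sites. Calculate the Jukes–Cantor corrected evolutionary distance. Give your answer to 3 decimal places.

0.030

d = −(3/4) ln(1 − 4p/3) = −0.75 ln(1 − 0.039067) = −0.75 ln(0.960933)
  = −0.75 × (-0.039851) = 0.029888 substitutions/site.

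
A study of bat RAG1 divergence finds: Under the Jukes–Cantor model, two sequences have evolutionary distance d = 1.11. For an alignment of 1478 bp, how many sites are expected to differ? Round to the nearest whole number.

Invert JC69: p = (3/4)(1 − e^(−4d/3)) = 0.75 × (1 − e^(-1.48)) = 0.75 × (1 − 0.227638) = 0.579272.
Expected differing sites = pL ≈ 0.579272 × 1478 = 856.164016 ≈ 856.

856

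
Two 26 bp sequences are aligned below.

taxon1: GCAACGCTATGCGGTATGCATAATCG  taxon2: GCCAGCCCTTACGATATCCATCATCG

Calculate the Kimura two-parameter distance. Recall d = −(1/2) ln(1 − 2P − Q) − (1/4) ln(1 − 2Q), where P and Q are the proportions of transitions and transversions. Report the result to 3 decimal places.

Of 26 sites, 3 differences are transitions and 6 are transversions, so P = 3/26 ≈ 0.115385 and Q = 6/26 ≈ 0.230769.
Under the Kimura two-parameter model, d = −½ ln(1 − 2P − Q) − ¼ ln(1 − 2Q).
1 − 2P − Q = 0.538461, giving −½ ln(0.538461) = 0.309520.
1 − 2Q = 0.538462, giving −¼ ln(0.538462) = 0.154760.
d = 0.309520 + 0.154760 = 0.464280.

0.464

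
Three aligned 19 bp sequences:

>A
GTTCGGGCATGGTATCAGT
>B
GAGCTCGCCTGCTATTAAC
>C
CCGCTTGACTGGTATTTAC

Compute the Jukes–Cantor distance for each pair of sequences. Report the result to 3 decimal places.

A–B: 9/19 sites differ → p ≈ 0.473684, d = −0.75 ln(1 − 0.631579) = 0.748897 ≈ 0.749.
A–C: 11/19 sites differ → p ≈ 0.578947, d = −0.75 ln(1 − 0.771929) = 1.108574 ≈ 1.109.
B–C: 6/19 sites differ → p ≈ 0.315789, d = −0.75 ln(1 − 0.421052) = 0.409907 ≈ 0.410.

d(A,B) = 0.749, d(A,C) = 1.109, d(B,C) = 0.410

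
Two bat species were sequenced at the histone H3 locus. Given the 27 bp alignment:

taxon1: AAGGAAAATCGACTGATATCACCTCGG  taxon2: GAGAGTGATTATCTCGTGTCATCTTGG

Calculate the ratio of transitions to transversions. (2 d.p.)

Transitions are A↔G and C↔T; transversions are all other mismatches.
Transitions: 10. Transversions: 3.
R = 10/3 = 3.333333… ≈ 3.33 (to 2 d.p.).

3.33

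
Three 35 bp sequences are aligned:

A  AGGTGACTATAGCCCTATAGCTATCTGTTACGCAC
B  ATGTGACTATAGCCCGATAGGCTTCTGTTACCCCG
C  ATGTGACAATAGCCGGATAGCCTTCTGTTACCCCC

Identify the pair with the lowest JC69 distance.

B and C

A–B: 8/35 differ, p = 0.229, d = 0.273.
A–C: 8/35 differ, p = 0.229, d = 0.273.
B–C: 4/35 differ, p = 0.114, d = 0.124.
The smallest distance is between B and C.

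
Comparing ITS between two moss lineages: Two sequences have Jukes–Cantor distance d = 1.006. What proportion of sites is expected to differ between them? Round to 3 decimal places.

p = (3/4)(1 − e^(−4d/3)) = 0.75 × (1 − e^(-1.341333)) = 0.75 × (1 − 0.261497) = 0.553877.

0.554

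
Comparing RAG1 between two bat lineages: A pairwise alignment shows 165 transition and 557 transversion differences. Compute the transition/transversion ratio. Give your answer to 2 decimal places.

R = 165/557 = 0.296229… ≈ 0.30 (to 2 d.p.).

0.30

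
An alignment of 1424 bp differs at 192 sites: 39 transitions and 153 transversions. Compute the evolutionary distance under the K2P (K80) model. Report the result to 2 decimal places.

P = 39/1424 ≈ 0.027388 and Q = 153/1424 ≈ 0.107444.
Under the Kimura two-parameter model, d = −½ ln(1 − 2P − Q) − ¼ ln(1 − 2Q).
1 − 2P − Q = 0.83778, giving −½ ln(0.83778) = 0.088500.
1 − 2Q = 0.785112, giving −¼ ln(0.785112) = 0.060482.
d = 0.088500 + 0.060482 = 0.148982.

0.15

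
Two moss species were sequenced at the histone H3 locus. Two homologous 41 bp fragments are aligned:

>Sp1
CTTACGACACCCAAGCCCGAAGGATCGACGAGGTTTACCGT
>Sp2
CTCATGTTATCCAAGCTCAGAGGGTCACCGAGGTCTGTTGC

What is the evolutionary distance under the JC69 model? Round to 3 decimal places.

0.551

The sequences differ at 16 of 41 sites, so p = 16/41 ≈ 0.390244.
d = −(3/4) ln(1 − 4p/3) = −0.75 ln(1 − 0.520325) = −0.75 ln(0.479675)
  = −0.75 × (-0.734646) = 0.550985 substitutions/site.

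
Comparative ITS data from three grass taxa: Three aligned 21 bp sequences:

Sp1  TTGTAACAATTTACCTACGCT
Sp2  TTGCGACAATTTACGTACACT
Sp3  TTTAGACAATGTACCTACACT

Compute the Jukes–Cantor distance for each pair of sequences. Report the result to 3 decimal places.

Sp1–Sp2: 4/21 sites differ → p ≈ 0.190476, d = −0.75 ln(1 − 0.253968) = 0.219740 ≈ 0.220.
Sp1–Sp3: 5/21 sites differ → p ≈ 0.238095, d = −0.75 ln(1 − 0.31746) = 0.286451 ≈ 0.286.
Sp2–Sp3: 4/21 sites differ → p ≈ 0.190476, d = −0.75 ln(1 − 0.253968) = 0.219740 ≈ 0.220.

d(Sp1,Sp2) = 0.220, d(Sp1,Sp3) = 0.286, d(Sp2,Sp3) = 0.220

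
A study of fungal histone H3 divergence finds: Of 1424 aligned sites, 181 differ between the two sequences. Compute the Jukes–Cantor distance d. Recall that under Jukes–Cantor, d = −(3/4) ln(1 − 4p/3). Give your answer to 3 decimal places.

0.139

p = 181/1424 ≈ 0.127107.
d = −(3/4) ln(1 − 4p/3) = −0.75 ln(1 − 0.169476) = −0.75 ln(0.830524)
  = −0.75 × (-0.185698) = 0.139274 substitutions/site.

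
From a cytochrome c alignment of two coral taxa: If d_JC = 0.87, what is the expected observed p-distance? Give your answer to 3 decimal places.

p = (3/4)(1 − e^(−4d/3)) = 0.75 × (1 − e^(-1.16)) = 0.75 × (1 − 0.313486) = 0.514886.

0.515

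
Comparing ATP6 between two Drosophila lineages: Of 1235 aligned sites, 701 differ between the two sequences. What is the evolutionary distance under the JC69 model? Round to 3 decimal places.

1.060

p = 701/1235 ≈ 0.567611.
d = −(3/4) ln(1 − 4p/3) = −0.75 ln(1 − 0.756815) = −0.75 ln(0.243185)
  = −0.75 × (-1.413933) = 1.060450 substitutions/site.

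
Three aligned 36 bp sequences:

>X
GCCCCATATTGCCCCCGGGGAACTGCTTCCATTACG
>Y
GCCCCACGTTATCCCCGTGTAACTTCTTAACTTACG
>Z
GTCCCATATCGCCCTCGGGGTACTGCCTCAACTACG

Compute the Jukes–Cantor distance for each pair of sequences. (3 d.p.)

X–Y: 10/36 sites differ → p ≈ 0.277778, d = −0.75 ln(1 − 0.370371) = 0.346968 ≈ 0.347.
X–Z: 7/36 sites differ → p ≈ 0.194444, d = −0.75 ln(1 − 0.259259) = 0.225078 ≈ 0.225.
Y–Z: 15/36 sites differ → p ≈ 0.416667, d = −0.75 ln(1 − 0.555556) = 0.608198 ≈ 0.608.

d(X,Y) = 0.347, d(X,Z) = 0.225, d(Y,Z) = 0.608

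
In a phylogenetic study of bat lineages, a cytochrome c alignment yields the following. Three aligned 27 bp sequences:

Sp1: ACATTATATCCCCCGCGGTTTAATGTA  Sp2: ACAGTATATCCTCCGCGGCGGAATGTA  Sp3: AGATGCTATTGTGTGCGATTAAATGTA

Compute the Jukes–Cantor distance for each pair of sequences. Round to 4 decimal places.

Sp1–Sp2: 5/27 sites differ → p ≈ 0.185185, d = −0.75 ln(1 − 0.246913) = 0.212681 ≈ 0.2127.
Sp1–Sp3: 10/27 sites differ → p ≈ 0.37037, d = −0.75 ln(1 − 0.493827) = 0.510658 ≈ 0.5107.
Sp2–Sp3: 12/27 sites differ → p ≈ 0.444444, d = −0.75 ln(1 − 0.592592) = 0.673455 ≈ 0.6735.

d(Sp1,Sp2) = 0.2127, d(Sp1,Sp3) = 0.5107, d(Sp2,Sp3) = 0.6735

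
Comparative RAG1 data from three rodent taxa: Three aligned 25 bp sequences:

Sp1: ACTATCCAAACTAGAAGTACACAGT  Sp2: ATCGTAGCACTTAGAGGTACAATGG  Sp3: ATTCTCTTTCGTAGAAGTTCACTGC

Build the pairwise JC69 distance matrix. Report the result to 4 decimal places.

d(Sp1,Sp2) = 0.7662, d(Sp1,Sp3) = 0.5716, d(Sp2,Sp3) = 0.6626

Sp1–Sp2: 12/25 sites differ → p = 0.48, d = −0.75 ln(1 − 0.64) = 0.766238 ≈ 0.7662.
Sp1–Sp3: 10/25 sites differ → p = 0.4, d = −0.75 ln(1 − 0.533333) = 0.571605 ≈ 0.5716.
Sp2–Sp3: 11/25 sites differ → p = 0.44, d = −0.75 ln(1 − 0.586667) = 0.662626 ≈ 0.6626.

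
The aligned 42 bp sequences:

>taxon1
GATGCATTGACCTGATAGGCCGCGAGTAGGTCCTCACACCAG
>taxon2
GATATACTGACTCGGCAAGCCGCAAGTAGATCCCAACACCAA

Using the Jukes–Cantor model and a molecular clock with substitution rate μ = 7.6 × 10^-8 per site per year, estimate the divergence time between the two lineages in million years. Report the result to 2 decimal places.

The sequences differ at 13 of 42 sites, so p = 13/42 ≈ 0.309524.
d = −(3/4) ln(1 − 4p/3) = −0.75 ln(1 − 0.412699) = −0.75 ln(0.587301)
  = −0.75 × (-0.532218) = 0.399164 substitutions/site.
Under a molecular clock d = 2μt, so t = d/(2μ) = 0.399164 / (2 × 7.6 × 10^-8) = 2.63 million years.

2.63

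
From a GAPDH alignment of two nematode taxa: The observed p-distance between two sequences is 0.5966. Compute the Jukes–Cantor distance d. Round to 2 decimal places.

1.19

d = −(3/4) ln(1 − 4p/3) = −0.75 ln(1 − 0.795467) = −0.75 ln(0.204533)
  = −0.75 × (-1.587026) = 1.190270 substitutions/site.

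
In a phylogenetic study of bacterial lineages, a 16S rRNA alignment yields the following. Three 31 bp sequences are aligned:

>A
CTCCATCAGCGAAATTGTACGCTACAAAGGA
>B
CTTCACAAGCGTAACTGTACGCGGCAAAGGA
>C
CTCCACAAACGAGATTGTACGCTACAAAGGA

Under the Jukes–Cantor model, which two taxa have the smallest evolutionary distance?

A and C

A–B: 7/31 differ, p = 0.226, d = 0.269.
A–C: 4/31 differ, p = 0.129, d = 0.142.
B–C: 7/31 differ, p = 0.226, d = 0.269.
The smallest distance is between A and C.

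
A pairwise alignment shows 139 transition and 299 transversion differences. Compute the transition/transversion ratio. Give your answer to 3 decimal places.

R = 139/299 = 0.464882… ≈ 0.465 (to 3 d.p.).

0.465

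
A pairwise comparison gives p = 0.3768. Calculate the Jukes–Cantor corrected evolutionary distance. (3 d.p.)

0.523

d = −(3/4) ln(1 − 4p/3) = −0.75 ln(1 − 0.5024) = −0.75 ln(0.4976)
  = −0.75 × (-0.697959) = 0.523469 substitutions/site.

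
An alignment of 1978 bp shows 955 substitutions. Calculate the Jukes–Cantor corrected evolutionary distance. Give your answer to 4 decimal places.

p = 955/1978 ≈ 0.482811.
d = −(3/4) ln(1 − 4p/3) = −0.75 ln(1 − 0.643748) = −0.75 ln(0.356252)
  = −0.75 × (-1.032117) = 0.774088 substitutions/site.

0.7741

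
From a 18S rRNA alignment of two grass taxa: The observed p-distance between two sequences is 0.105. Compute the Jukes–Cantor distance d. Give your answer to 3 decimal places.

0.113

d = −(3/4) ln(1 − 4p/3) = −0.75 ln(1 − 0.14) = −0.75 ln(0.86)
  = −0.75 × (-0.150823) = 0.113117 substitutions/site.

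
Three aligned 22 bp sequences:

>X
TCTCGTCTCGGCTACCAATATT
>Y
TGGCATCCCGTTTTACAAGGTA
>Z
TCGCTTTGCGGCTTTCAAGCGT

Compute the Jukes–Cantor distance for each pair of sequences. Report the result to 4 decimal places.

X–Y: 11/22 sites differ → p = 0.5, d = −0.75 ln(1 − 0.666667) = 0.823960 ≈ 0.8240.
X–Z: 9/22 sites differ → p ≈ 0.409091, d = −0.75 ln(1 − 0.545455) = 0.591344 ≈ 0.5913.
Y–Z: 10/22 sites differ → p ≈ 0.454545, d = −0.75 ln(1 − 0.60606) = 0.698667 ≈ 0.6987.

d(X,Y) = 0.8240, d(X,Z) = 0.5913, d(Y,Z) = 0.6987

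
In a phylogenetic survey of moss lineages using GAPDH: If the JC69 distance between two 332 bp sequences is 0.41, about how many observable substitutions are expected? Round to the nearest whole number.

Invert JC69: p = (3/4)(1 − e^(−4d/3)) = 0.75 × (1 − e^(-0.546667)) = 0.75 × (1 − 0.578876) = 0.315843.
Expected differing sites = pL ≈ 0.315843 × 332 = 104.859876 ≈ 105.

105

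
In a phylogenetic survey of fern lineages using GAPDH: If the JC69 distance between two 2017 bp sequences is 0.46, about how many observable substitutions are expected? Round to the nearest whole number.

Invert JC69: p = (3/4)(1 − e^(−4d/3)) = 0.75 × (1 − e^(-0.613333)) = 0.75 × (1 − 0.541543) = 0.343843.
Expected differing sites = pL ≈ 0.343843 × 2017 = 693.531331 ≈ 694.

694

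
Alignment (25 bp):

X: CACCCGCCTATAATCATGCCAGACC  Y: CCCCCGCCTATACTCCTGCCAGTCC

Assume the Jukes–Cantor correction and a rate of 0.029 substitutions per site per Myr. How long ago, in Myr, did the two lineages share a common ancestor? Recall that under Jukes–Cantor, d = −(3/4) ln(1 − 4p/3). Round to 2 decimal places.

3.10

The sequences differ at 4 of 25 sites (2, 13, 16, 23), so p = 4/25 = 0.16.
d = −(3/4) ln(1 − 4p/3) = −0.75 ln(1 − 0.213333) = −0.75 ln(0.786667)
  = −0.75 × (-0.239950) = 0.179963 substitutions/site.
Under a molecular clock d = 2μt, so t = d/(2μ) = 0.179963 / (2 × 0.029) = 3.10 Myr.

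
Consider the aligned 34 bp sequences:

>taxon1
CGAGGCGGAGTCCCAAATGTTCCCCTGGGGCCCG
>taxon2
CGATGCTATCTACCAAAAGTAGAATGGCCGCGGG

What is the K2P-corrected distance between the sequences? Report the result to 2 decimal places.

0.94

Of 34 sites, 2 differences are transitions and 15 are transversions, so P = 2/34 ≈ 0.058824 and Q = 15/34 ≈ 0.441176.
Under the Kimura two-parameter model, d = −½ ln(1 − 2P − Q) − ¼ ln(1 − 2Q).
1 − 2P − Q = 0.441176, giving −½ ln(0.441176) = 0.409156.
1 − 2Q = 0.117648, giving −¼ ln(0.117648) = 0.535015.
d = 0.409156 + 0.535015 = 0.944171.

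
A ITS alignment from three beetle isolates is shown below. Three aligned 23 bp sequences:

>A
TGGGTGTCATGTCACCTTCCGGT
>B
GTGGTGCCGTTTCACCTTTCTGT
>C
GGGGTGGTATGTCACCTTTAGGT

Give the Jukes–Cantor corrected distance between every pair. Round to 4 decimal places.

d(A,B) = 0.3904, d(A,C) = 0.2567, d(B,C) = 0.3904

A–B: 7/23 sites differ → p ≈ 0.304348, d = −0.75 ln(1 − 0.405797) = 0.390401 ≈ 0.3904.
A–C: 5/23 sites differ → p ≈ 0.217391, d = −0.75 ln(1 − 0.289855) = 0.256715 ≈ 0.2567.
B–C: 7/23 sites differ → p ≈ 0.304348, d = −0.75 ln(1 − 0.405797) = 0.390401 ≈ 0.3904.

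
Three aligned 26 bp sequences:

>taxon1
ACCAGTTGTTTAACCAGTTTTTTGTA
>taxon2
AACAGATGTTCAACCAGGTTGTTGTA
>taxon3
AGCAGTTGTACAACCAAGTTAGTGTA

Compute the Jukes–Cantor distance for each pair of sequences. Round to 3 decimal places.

taxon1–taxon2: 5/26 sites differ → p ≈ 0.192308, d = −0.75 ln(1 − 0.256411) = 0.222200 ≈ 0.222.
taxon1–taxon3: 7/26 sites differ → p ≈ 0.269231, d = −0.75 ln(1 − 0.358975) = 0.333515 ≈ 0.334.
taxon2–taxon3: 6/26 sites differ → p ≈ 0.230769, d = −0.75 ln(1 − 0.307692) = 0.275793 ≈ 0.276.

d(taxon1,taxon2) = 0.222, d(taxon1,taxon3) = 0.334, d(taxon2,taxon3) = 0.276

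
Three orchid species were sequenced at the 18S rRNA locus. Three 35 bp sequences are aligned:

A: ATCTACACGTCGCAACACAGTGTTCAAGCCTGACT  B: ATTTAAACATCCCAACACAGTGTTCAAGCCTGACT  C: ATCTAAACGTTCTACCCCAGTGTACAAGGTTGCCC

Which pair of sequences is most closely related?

A and B

A–B: 4/35 differ, p = 0.114, d = 0.124.
A–C: 11/35 differ, p = 0.314, d = 0.407.
B–C: 11/35 differ, p = 0.314, d = 0.407.
The smallest distance is between A and B.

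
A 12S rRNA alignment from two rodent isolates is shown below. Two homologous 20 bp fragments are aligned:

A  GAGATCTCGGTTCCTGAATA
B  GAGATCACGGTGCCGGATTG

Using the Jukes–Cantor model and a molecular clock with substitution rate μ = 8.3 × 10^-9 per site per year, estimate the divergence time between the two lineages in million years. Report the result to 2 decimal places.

18.32

The sequences differ at 5 of 20 sites (7, 12, 15, 18, 20), so p = 5/20 = 0.25.
d = −(3/4) ln(1 − 4p/3) = −0.75 ln(1 − 0.333333) = −0.75 ln(0.666667)
  = −0.75 × (-0.405465) = 0.304099 substitutions/site.
Under a molecular clock d = 2μt, so t = d/(2μ) = 0.304099 / (2 × 8.3 × 10^-9) = 18.32 million years.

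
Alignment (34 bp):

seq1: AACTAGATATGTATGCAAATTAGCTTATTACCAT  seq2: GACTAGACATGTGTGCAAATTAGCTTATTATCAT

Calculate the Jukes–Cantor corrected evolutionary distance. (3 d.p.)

The sequences differ at 4 of 34 sites (1, 8, 13, 31), so p = 4/34 ≈ 0.117647.
d = −(3/4) ln(1 − 4p/3) = −0.75 ln(1 − 0.156863) = −0.75 ln(0.843137)
  = −0.75 × (-0.170626) = 0.127970 substitutions/site.

0.128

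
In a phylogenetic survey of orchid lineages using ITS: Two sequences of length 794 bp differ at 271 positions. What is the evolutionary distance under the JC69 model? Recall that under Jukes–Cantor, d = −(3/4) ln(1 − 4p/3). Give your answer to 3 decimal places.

p = 271/794 ≈ 0.34131.
d = −(3/4) ln(1 − 4p/3) = −0.75 ln(1 − 0.45508) = −0.75 ln(0.54492)
  = −0.75 × (-0.607116) = 0.455337 substitutions/site.

0.455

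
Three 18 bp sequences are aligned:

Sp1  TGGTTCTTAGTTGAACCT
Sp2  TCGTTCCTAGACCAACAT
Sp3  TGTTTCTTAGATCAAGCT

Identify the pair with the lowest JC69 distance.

Sp1–Sp2: 6/18 differ, p = 0.333, d = 0.441.
Sp1–Sp3: 4/18 differ, p = 0.222, d = 0.264.
Sp2–Sp3: 6/18 differ, p = 0.333, d = 0.441.
The smallest distance is between Sp1 and Sp3.

Sp1 and Sp3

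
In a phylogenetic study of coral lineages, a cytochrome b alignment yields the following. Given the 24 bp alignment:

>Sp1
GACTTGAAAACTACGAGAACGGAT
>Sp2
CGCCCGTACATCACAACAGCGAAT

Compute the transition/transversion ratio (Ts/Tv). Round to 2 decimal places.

Transitions are A↔G and C↔T; transversions are all other mismatches.
Transitions: 8. Transversions: 4.
R = 8/4 = 2.00.

2.00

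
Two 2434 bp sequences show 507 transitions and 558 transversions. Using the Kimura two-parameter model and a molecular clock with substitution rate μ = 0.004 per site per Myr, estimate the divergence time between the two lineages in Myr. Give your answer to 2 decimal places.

P = 507/2434 ≈ 0.208299 and Q = 558/2434 ≈ 0.229252.
Under the Kimura two-parameter model, d = −½ ln(1 − 2P − Q) − ¼ ln(1 − 2Q).
1 − 2P − Q = 0.35415, giving −½ ln(0.35415) = 0.519017.
1 − 2Q = 0.541496, giving −¼ ln(0.541496) = 0.153355.
d = 0.519017 + 0.153355 = 0.672372.
Under a molecular clock d = 2μt, so t = d/(2μ) = 0.672372 / (2 × 0.004) = 84.05 Myr.

84.05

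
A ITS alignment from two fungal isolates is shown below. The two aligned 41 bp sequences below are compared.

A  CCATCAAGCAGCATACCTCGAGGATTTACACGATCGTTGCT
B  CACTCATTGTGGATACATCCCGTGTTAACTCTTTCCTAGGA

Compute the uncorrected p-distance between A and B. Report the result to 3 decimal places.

The sequences differ at 20 of 41 positions.
p = 20/41 = 0.487804… ≈ 0.488 (to 3 d.p.).

0.488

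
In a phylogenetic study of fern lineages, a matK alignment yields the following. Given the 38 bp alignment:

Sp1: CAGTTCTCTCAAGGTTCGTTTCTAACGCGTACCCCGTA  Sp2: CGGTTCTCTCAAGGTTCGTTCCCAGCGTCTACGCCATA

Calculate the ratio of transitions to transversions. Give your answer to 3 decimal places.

Transitions are A↔G and C↔T; transversions are all other mismatches.
Transitions: 6. Transversions: 2.
R = 6/2 = 3.000.

3.000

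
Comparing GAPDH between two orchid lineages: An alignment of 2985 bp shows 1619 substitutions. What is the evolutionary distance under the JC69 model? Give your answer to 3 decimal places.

0.963

p = 1619/2985 ≈ 0.542379.
d = −(3/4) ln(1 − 4p/3) = −0.75 ln(1 − 0.723172) = −0.75 ln(0.276828)
  = −0.75 × (-1.284359) = 0.963269 substitutions/site.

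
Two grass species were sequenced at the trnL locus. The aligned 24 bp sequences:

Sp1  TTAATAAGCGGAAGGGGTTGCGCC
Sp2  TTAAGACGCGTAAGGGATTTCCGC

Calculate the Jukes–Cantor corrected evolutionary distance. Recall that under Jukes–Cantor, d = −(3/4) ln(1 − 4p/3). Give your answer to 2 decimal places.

0.37

The sequences differ at 7 of 24 sites (5, 7, 11, 17, 20, 22, 23), so p = 7/24 ≈ 0.291667.
d = −(3/4) ln(1 − 4p/3) = −0.75 ln(1 − 0.388889) = −0.75 ln(0.611111)
  = −0.75 × (-0.492477) = 0.369358 substitutions/site.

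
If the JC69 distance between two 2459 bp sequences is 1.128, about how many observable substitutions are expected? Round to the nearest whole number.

Invert JC69: p = (3/4)(1 − e^(−4d/3)) = 0.75 × (1 − e^(-1.504)) = 0.75 × (1 − 0.222239) = 0.583321.
Expected differing sites = pL ≈ 0.583321 × 2459 = 1434.386339 ≈ 1434.

1434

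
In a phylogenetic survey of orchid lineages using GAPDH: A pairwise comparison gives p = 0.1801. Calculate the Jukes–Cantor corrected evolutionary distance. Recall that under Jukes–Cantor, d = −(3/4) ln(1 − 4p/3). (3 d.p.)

0.206

d = −(3/4) ln(1 − 4p/3) = −0.75 ln(1 − 0.240133) = −0.75 ln(0.759867)
  = −0.75 × (-0.274612) = 0.205959 substitutions/site.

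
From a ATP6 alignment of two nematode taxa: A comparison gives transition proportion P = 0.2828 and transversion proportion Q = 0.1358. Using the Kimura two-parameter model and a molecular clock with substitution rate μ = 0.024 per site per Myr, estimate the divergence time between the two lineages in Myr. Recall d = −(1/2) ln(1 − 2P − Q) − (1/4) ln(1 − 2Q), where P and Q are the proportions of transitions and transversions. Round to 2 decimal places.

14.24

Under the Kimura two-parameter model, d = −½ ln(1 − 2P − Q) − ¼ ln(1 − 2Q).
1 − 2P − Q = 0.2986, giving −½ ln(0.2986) = 0.604325.
1 − 2Q = 0.7284, giving −¼ ln(0.7284) = 0.079226.
d = 0.604325 + 0.079226 = 0.683551.
Under a molecular clock d = 2μt, so t = d/(2μ) = 0.683551 / (2 × 0.024) = 14.24 Myr.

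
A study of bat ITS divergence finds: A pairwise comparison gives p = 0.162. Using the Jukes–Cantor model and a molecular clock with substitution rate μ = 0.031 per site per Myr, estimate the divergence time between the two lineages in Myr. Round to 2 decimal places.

2.94

d = −(3/4) ln(1 − 4p/3) = −0.75 ln(1 − 0.216) = −0.75 ln(0.784)
  = −0.75 × (-0.243346) = 0.182510 substitutions/site.
Under a molecular clock d = 2μt, so t = d/(2μ) = 0.182510 / (2 × 0.031) = 2.94 Myr.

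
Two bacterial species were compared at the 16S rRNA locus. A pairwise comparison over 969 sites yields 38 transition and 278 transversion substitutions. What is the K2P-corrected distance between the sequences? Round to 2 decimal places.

0.44

P = 38/969 ≈ 0.039216 and Q = 278/969 ≈ 0.286894.
Under the Kimura two-parameter model, d = −½ ln(1 − 2P − Q) − ¼ ln(1 − 2Q).
1 − 2P − Q = 0.634674, giving −½ ln(0.634674) = 0.227322.
1 − 2Q = 0.426212, giving −¼ ln(0.426212) = 0.213205.
d = 0.227322 + 0.213205 = 0.440527.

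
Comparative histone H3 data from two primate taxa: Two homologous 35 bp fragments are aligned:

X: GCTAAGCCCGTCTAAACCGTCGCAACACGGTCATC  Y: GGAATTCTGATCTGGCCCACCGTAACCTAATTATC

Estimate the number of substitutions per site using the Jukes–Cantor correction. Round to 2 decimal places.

0.87

The sequences differ at 18 of 35 sites, so p = 18/35 ≈ 0.514286.
d = −(3/4) ln(1 − 4p/3) = −0.75 ln(1 − 0.685715) = −0.75 ln(0.314285)
  = −0.75 × (-1.157455) = 0.868091 substitutions/site.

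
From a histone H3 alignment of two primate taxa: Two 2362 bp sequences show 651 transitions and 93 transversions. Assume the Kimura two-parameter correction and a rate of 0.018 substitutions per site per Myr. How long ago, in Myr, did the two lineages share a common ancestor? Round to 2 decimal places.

12.97

P = 651/2362 ≈ 0.275614 and Q = 93/2362 ≈ 0.039373.
Under the Kimura two-parameter model, d = −½ ln(1 − 2P − Q) − ¼ ln(1 − 2Q).
1 − 2P − Q = 0.409399, giving −½ ln(0.409399) = 0.446533.
1 − 2Q = 0.921254, giving −¼ ln(0.921254) = 0.020505.
d = 0.446533 + 0.020505 = 0.467038.
Under a molecular clock d = 2μt, so t = d/(2μ) = 0.467038 / (2 × 0.018) = 12.97 Myr.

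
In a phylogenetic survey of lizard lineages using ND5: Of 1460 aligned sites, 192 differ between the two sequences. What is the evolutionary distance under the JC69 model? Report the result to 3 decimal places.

p = 192/1460 ≈ 0.131507.
d = −(3/4) ln(1 − 4p/3) = −0.75 ln(1 − 0.175343) = −0.75 ln(0.824657)
  = −0.75 × (-0.192788) = 0.144591 substitutions/site.

0.145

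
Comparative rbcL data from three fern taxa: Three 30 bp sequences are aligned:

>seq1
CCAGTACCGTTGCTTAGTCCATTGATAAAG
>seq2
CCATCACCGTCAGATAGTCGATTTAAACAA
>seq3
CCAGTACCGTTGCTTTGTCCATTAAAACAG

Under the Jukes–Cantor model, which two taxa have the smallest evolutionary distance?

seq1 and seq3

seq1–seq2: 11/30 differ, p = 0.367, d = 0.503.
seq1–seq3: 4/30 differ, p = 0.133, d = 0.147.
seq2–seq3: 10/30 differ, p = 0.333, d = 0.441.
The smallest distance is between seq1 and seq3.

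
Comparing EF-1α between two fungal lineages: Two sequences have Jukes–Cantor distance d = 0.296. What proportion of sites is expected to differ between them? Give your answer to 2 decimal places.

0.24

p = (3/4)(1 − e^(−4d/3)) = 0.75 × (1 − e^(-0.394667)) = 0.75 × (1 − 0.673904) = 0.244572.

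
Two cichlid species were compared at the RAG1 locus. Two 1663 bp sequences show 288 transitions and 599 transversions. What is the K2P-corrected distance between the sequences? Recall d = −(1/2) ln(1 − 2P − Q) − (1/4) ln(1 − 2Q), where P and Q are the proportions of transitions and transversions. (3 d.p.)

0.932

P = 288/1663 ≈ 0.173181 and Q = 599/1663 ≈ 0.360192.
Under the Kimura two-parameter model, d = −½ ln(1 − 2P − Q) − ¼ ln(1 − 2Q).
1 − 2P − Q = 0.293446, giving −½ ln(0.293446) = 0.613031.
1 − 2Q = 0.279616, giving −¼ ln(0.279616) = 0.318585.
d = 0.613031 + 0.318585 = 0.931616.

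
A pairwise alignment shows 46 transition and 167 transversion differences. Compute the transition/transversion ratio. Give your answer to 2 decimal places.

R = 46/167 = 0.275449… ≈ 0.28 (to 2 d.p.).

0.28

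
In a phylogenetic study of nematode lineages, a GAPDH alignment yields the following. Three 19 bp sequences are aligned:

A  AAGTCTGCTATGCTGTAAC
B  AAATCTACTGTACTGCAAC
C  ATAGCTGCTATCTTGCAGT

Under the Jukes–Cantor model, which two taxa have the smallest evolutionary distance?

A and B

A–B: 5/19 differ, p = 0.263, d = 0.324.
A–C: 8/19 differ, p = 0.421, d = 0.618.
B–C: 8/19 differ, p = 0.421, d = 0.618.
The smallest distance is between A and B.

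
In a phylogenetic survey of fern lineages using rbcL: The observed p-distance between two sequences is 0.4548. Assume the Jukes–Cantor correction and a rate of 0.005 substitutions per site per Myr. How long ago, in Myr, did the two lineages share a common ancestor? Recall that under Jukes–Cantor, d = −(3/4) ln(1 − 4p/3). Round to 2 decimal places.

69.93

d = −(3/4) ln(1 − 4p/3) = −0.75 ln(1 − 0.6064) = −0.75 ln(0.3936)
  = −0.75 × (-0.932420) = 0.699315 substitutions/site.
Under a molecular clock d = 2μt, so t = d/(2μ) = 0.699315 / (2 × 0.005) = 69.93 Myr.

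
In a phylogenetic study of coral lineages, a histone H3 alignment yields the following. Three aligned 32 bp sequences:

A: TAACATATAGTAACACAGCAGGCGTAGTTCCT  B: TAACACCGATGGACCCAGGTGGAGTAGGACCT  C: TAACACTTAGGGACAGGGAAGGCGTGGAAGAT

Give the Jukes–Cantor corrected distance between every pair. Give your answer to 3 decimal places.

d(A,B) = 0.520, d(A,C) = 0.520, d(B,C) = 0.585

A–B: 12/32 sites differ → p = 0.375, d = −0.75 ln(1 − 0.5) = 0.519860 ≈ 0.520.
A–C: 12/32 sites differ → p = 0.375, d = −0.75 ln(1 − 0.5) = 0.519860 ≈ 0.520.
B–C: 13/32 sites differ → p = 0.40625, d = −0.75 ln(1 − 0.541667) = 0.585119 ≈ 0.585.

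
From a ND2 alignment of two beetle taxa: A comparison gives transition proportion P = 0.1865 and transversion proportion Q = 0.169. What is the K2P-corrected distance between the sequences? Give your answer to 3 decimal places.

Under the Kimura two-parameter model, d = −½ ln(1 − 2P − Q) − ¼ ln(1 − 2Q).
1 − 2P − Q = 0.458, giving −½ ln(0.458) = 0.390443.
1 − 2Q = 0.662, giving −¼ ln(0.662) = 0.103122.
d = 0.390443 + 0.103122 = 0.493565.

0.494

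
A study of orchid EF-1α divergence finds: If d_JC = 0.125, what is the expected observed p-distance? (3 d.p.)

p = (3/4)(1 − e^(−4d/3)) = 0.75 × (1 − e^(-0.166667)) = 0.75 × (1 − 0.846481) = 0.115139.

0.115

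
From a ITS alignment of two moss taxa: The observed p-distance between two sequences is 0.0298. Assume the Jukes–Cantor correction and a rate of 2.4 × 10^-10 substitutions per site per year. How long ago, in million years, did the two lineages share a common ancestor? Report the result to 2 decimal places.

63.35

d = −(3/4) ln(1 − 4p/3) = −0.75 ln(1 − 0.039733) = −0.75 ln(0.960267)
  = −0.75 × (-0.040544) = 0.030408 substitutions/site.
Under a molecular clock d = 2μt, so t = d/(2μ) = 0.030408 / (2 × 2.4 × 10^-10) = 63.35 million years.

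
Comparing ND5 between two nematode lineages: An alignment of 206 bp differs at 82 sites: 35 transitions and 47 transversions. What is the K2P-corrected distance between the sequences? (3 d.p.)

0.572

P = 35/206 ≈ 0.169903 and Q = 47/206 ≈ 0.228155.
Under the Kimura two-parameter model, d = −½ ln(1 − 2P − Q) − ¼ ln(1 − 2Q).
1 − 2P − Q = 0.432039, giving −½ ln(0.432039) = 0.419620.
1 − 2Q = 0.54369, giving −¼ ln(0.54369) = 0.152344.
d = 0.419620 + 0.152344 = 0.571964.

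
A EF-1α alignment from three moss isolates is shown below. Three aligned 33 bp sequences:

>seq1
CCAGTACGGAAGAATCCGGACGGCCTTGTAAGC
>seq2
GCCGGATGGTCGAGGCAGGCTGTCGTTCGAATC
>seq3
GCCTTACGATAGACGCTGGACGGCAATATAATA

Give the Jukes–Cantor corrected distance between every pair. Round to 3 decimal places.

seq1–seq2: 16/33 sites differ → p ≈ 0.484848, d = −0.75 ln(1 − 0.646464) = 0.779827 ≈ 0.780.
seq1–seq3: 13/33 sites differ → p ≈ 0.393939, d = −0.75 ln(1 − 0.525252) = 0.558728 ≈ 0.559.
seq2–seq3: 15/33 sites differ → p ≈ 0.454545, d = −0.75 ln(1 − 0.60606) = 0.698667 ≈ 0.699.

d(seq1,seq2) = 0.780, d(seq1,seq3) = 0.559, d(seq2,seq3) = 0.699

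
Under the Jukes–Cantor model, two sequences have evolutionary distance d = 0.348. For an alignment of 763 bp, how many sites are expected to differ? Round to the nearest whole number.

Invert JC69: p = (3/4)(1 − e^(−4d/3)) = 0.75 × (1 − e^(-0.464)) = 0.75 × (1 − 0.628764) = 0.278427.
Expected differing sites = pL ≈ 0.278427 × 763 = 212.439801 ≈ 212.

212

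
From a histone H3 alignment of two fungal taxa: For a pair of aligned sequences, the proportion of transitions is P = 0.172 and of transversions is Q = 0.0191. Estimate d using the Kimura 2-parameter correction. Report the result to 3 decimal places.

Under the Kimura two-parameter model, d = −½ ln(1 − 2P − Q) − ¼ ln(1 − 2Q).
1 − 2P − Q = 0.6369, giving −½ ln(0.6369) = 0.225571.
1 − 2Q = 0.9618, giving −¼ ln(0.9618) = 0.009737.
d = 0.225571 + 0.009737 = 0.235308.

0.235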